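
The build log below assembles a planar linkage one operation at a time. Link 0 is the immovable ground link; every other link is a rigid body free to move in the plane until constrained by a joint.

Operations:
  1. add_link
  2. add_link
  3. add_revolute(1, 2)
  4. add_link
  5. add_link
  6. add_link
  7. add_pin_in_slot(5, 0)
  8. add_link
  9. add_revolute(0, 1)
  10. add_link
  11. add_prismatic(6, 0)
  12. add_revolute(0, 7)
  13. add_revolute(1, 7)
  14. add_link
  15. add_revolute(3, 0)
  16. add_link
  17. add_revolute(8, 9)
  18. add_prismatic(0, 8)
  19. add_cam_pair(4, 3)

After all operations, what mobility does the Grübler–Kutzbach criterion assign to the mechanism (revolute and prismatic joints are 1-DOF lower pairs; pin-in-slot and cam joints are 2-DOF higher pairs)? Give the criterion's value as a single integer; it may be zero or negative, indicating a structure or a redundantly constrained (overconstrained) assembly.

(L,J1,J2)=(1,0,0); link0 fixed
link1: (2,0,0)
link2: (3,0,0)
R 1-2 [J1]: (3,1,0)
link3: (4,1,0)
link4: (5,1,0)
link5: (6,1,0)
PS 5-0 [J2]: (6,1,1)
link6: (7,1,1)
R 0-1 [J1]: (7,2,1)
link7: (8,2,1)
P 6-0 [J1]: (8,3,1)
R 0-7 [J1]: (8,4,1)
R 1-7 [J1]: (8,5,1)
link8: (9,5,1)
R 3-0 [J1]: (9,6,1)
link9: (10,6,1)
R 8-9 [J1]: (10,7,1)
P 0-8 [J1]: (10,8,1)
C 4-3 [J2]: (10,8,2)
Grübler: 3·9 − 2·8 − 2 = 9

M = 9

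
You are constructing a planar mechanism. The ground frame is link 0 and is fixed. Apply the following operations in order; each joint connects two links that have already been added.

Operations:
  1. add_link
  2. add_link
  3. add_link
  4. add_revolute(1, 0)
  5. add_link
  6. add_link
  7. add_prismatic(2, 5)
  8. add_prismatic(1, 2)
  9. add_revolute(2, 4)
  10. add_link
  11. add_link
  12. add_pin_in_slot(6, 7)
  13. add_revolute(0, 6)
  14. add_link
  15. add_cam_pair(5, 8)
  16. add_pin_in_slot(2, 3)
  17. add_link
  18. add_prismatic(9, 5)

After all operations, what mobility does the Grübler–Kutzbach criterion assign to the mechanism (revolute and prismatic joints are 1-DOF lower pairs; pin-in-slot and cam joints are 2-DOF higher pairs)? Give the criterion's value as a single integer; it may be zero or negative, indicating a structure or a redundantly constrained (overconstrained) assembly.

M = 12

[1;0;0] (link 0 is ground)
L+ [2;0;0]
L+ [3;0;0]
L+ [4;0;0]
R(1,0)∈J1 [4;1;0]
L+ [5;1;0]
L+ [6;1;0]
P(2,5)∈J1 [6;2;0]
P(1,2)∈J1 [6;3;0]
R(2,4)∈J1 [6;4;0]
L+ [7;4;0]
L+ [8;4;0]
PS(6,7)∈J2 [8;4;1]
R(0,6)∈J1 [8;5;1]
L+ [9;5;1]
C(5,8)∈J2 [9;5;2]
PS(2,3)∈J2 [9;5;3]
L+ [10;5;3]
P(9,5)∈J1 [10;6;3]
mobility = 27 − 12 − 3 = 12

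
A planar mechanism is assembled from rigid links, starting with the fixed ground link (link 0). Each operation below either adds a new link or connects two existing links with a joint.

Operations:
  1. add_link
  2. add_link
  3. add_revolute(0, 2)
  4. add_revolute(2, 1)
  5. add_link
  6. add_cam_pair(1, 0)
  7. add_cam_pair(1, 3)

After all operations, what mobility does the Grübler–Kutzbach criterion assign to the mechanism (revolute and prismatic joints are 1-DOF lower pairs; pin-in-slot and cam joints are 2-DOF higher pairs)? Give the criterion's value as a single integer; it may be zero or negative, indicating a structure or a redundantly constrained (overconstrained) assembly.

M = 3

link 0 = ground. State L|J1|J2 = 1|0|0
+link1  2|0|0
+link2  3|0|0
R(0,2) f=1→J1  3|1|0
R(2,1) f=1→J1  3|2|0
+link3  4|2|0
C(1,0) f=2→J2  4|2|1
C(1,3) f=2→J2  4|2|2
M = 3(4−1)−2·2−2 = 9−4−2 = 3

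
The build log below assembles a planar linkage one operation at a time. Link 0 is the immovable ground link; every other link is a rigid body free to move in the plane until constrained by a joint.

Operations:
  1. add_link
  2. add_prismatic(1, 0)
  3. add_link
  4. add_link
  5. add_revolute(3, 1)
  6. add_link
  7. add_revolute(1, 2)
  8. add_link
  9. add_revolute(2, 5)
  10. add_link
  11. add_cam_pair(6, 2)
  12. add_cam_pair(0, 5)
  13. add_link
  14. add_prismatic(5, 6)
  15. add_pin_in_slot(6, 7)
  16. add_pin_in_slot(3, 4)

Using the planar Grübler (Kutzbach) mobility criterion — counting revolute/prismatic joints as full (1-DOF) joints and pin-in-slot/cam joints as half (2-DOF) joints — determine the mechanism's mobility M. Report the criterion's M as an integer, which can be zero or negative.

M = 7

ground; <1,0,0>
#1 <2,0,0>
P:1↔0 J1 <2,1,0>
#2 <3,1,0>
#3 <4,1,0>
R:3↔1 J1 <4,2,0>
#4 <5,2,0>
R:1↔2 J1 <5,3,0>
#5 <6,3,0>
R:2↔5 J1 <6,4,0>
#6 <7,4,0>
C:6↔2 J2 <7,4,1>
C:0↔5 J2 <7,4,2>
#7 <8,4,2>
P:5↔6 J1 <8,5,2>
PS:6↔7 J2 <8,5,3>
PS:3↔4 J2 <8,5,4>
3×7 − 2×5 − 1×4 = 7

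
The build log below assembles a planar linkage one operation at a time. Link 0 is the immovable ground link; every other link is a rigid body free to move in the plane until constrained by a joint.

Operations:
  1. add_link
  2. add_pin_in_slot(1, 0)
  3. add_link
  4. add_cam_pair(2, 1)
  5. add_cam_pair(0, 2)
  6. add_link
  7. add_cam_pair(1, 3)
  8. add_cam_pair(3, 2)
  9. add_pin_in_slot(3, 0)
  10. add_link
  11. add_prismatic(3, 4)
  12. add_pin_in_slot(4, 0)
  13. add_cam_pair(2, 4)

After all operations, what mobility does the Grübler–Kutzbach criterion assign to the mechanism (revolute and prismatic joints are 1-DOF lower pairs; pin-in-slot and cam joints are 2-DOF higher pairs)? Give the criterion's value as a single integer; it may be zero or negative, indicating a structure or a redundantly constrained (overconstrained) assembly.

M = 2

L=1 J1=0 J2=0
add link → L=2 J1=0 J2=0
PS@1,0 dof=2 J2 → L=2 J1=0 J2=1
add link → L=3 J1=0 J2=1
C@2,1 dof=2 J2 → L=3 J1=0 J2=2
C@0,2 dof=2 J2 → L=3 J1=0 J2=3
add link → L=4 J1=0 J2=3
C@1,3 dof=2 J2 → L=4 J1=0 J2=4
C@3,2 dof=2 J2 → L=4 J1=0 J2=5
PS@3,0 dof=2 J2 → L=4 J1=0 J2=6
add link → L=5 J1=0 J2=6
P@3,4 dof=1 J1 → L=5 J1=1 J2=6
PS@4,0 dof=2 J2 → L=5 J1=1 J2=7
C@2,4 dof=2 J2 → L=5 J1=1 J2=8
M=3(L−1)−2J1−J2=3·4−2·1−8=2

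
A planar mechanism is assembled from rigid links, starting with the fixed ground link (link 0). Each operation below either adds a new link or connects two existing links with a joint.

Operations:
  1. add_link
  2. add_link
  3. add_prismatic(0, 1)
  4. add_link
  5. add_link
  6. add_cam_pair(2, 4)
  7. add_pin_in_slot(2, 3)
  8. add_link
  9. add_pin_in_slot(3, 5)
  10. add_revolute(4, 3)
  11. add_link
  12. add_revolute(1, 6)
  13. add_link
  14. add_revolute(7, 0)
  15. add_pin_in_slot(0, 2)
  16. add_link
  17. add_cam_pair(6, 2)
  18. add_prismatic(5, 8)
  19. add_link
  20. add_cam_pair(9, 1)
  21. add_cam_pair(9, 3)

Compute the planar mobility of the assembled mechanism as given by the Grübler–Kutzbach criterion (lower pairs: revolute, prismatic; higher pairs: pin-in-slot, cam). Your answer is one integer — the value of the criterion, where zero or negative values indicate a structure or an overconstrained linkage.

ground; <1,0,0>
#1 <2,0,0>
#2 <3,0,0>
P:0↔1 J1 <3,1,0>
#3 <4,1,0>
#4 <5,1,0>
C:2↔4 J2 <5,1,1>
PS:2↔3 J2 <5,1,2>
#5 <6,1,2>
PS:3↔5 J2 <6,1,3>
R:4↔3 J1 <6,2,3>
#6 <7,2,3>
R:1↔6 J1 <7,3,3>
#7 <8,3,3>
R:7↔0 J1 <8,4,3>
PS:0↔2 J2 <8,4,4>
#8 <9,4,4>
C:6↔2 J2 <9,4,5>
P:5↔8 J1 <9,5,5>
#9 <10,5,5>
C:9↔1 J2 <10,5,6>
C:9↔3 J2 <10,5,7>
3×9 − 2×5 − 1×7 = 10

M = 10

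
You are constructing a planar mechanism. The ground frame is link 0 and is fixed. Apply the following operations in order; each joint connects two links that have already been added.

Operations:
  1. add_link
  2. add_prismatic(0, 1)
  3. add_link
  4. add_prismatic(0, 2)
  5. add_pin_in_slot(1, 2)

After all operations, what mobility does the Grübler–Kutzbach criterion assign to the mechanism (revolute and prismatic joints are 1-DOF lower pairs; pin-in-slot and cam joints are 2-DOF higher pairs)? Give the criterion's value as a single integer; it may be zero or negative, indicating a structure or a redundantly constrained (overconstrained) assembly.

L=1 J1=0 J2=0
add link → L=2 J1=0 J2=0
P@0,1 dof=1 J1 → L=2 J1=1 J2=0
add link → L=3 J1=1 J2=0
P@0,2 dof=1 J1 → L=3 J1=2 J2=0
PS@1,2 dof=2 J2 → L=3 J1=2 J2=1
M=3(L−1)−2J1−J2=3·2−2·2−1=1

M = 1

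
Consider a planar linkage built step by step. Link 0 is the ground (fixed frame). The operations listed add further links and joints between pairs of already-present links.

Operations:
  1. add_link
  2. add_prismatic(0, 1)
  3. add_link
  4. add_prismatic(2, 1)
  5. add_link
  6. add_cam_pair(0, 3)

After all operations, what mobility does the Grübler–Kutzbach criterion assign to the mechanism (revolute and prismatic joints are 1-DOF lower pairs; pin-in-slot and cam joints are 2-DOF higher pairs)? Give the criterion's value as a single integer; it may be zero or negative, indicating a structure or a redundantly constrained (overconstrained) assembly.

M = 4

(L,J1,J2)=(1,0,0); link0 fixed
link1: (2,0,0)
P 0-1 [J1]: (2,1,0)
link2: (3,1,0)
P 2-1 [J1]: (3,2,0)
link3: (4,2,0)
C 0-3 [J2]: (4,2,1)
Grübler: 3·3 − 2·2 − 1 = 4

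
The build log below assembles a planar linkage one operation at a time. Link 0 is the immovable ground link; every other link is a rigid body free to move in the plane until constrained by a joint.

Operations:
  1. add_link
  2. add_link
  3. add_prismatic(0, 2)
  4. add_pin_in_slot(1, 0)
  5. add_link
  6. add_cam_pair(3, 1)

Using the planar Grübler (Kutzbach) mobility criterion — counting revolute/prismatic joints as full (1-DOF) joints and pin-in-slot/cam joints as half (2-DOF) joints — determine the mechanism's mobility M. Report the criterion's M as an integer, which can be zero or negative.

[1;0;0] (link 0 is ground)
L+ [2;0;0]
L+ [3;0;0]
P(0,2)∈J1 [3;1;0]
PS(1,0)∈J2 [3;1;1]
L+ [4;1;1]
C(3,1)∈J2 [4;1;2]
mobility = 9 − 2 − 2 = 5

M = 5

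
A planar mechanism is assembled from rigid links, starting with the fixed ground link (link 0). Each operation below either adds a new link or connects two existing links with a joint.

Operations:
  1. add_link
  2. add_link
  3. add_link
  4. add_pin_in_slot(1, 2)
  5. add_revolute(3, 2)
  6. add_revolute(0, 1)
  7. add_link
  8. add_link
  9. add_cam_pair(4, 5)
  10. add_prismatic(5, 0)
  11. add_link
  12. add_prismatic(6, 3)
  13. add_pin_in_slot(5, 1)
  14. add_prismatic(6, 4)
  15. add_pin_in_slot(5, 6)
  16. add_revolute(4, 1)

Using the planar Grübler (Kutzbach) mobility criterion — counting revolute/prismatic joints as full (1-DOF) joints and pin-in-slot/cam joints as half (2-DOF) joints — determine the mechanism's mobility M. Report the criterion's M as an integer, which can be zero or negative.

M = 2

L=1 J1=0 J2=0
add link → L=2 J1=0 J2=0
add link → L=3 J1=0 J2=0
add link → L=4 J1=0 J2=0
PS@1,2 dof=2 J2 → L=4 J1=0 J2=1
R@3,2 dof=1 J1 → L=4 J1=1 J2=1
R@0,1 dof=1 J1 → L=4 J1=2 J2=1
add link → L=5 J1=2 J2=1
add link → L=6 J1=2 J2=1
C@4,5 dof=2 J2 → L=6 J1=2 J2=2
P@5,0 dof=1 J1 → L=6 J1=3 J2=2
add link → L=7 J1=3 J2=2
P@6,3 dof=1 J1 → L=7 J1=4 J2=2
PS@5,1 dof=2 J2 → L=7 J1=4 J2=3
P@6,4 dof=1 J1 → L=7 J1=5 J2=3
PS@5,6 dof=2 J2 → L=7 J1=5 J2=4
R@4,1 dof=1 J1 → L=7 J1=6 J2=4
M=3(L−1)−2J1−J2=3·6−2·6−4=2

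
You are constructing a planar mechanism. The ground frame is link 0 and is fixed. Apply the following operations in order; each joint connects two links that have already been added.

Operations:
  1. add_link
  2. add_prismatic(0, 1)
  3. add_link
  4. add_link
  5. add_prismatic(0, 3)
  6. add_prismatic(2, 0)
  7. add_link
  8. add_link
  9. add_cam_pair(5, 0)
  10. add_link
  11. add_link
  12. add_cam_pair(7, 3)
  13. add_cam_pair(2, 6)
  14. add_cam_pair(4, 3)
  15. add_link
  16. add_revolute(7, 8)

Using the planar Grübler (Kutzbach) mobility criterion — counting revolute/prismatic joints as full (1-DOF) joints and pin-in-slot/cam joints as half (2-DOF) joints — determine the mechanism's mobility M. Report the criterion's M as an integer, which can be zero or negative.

ground; <1,0,0>
#1 <2,0,0>
P:0↔1 J1 <2,1,0>
#2 <3,1,0>
#3 <4,1,0>
P:0↔3 J1 <4,2,0>
P:2↔0 J1 <4,3,0>
#4 <5,3,0>
#5 <6,3,0>
C:5↔0 J2 <6,3,1>
#6 <7,3,1>
#7 <8,3,1>
C:7↔3 J2 <8,3,2>
C:2↔6 J2 <8,3,3>
C:4↔3 J2 <8,3,4>
#8 <9,3,4>
R:7↔8 J1 <9,4,4>
3×8 − 2×4 − 1×4 = 12

M = 12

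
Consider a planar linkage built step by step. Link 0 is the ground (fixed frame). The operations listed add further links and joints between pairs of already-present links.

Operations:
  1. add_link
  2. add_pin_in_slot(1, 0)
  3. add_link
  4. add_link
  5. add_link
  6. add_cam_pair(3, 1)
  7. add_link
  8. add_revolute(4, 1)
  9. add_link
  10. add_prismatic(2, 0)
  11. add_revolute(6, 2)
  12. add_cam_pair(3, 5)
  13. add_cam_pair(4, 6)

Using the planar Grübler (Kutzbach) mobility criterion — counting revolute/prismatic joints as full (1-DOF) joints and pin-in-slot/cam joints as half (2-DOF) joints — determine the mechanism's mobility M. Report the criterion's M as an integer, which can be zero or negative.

M = 8

(L,J1,J2)=(1,0,0); link0 fixed
link1: (2,0,0)
PS 1-0 [J2]: (2,0,1)
link2: (3,0,1)
link3: (4,0,1)
link4: (5,0,1)
C 3-1 [J2]: (5,0,2)
link5: (6,0,2)
R 4-1 [J1]: (6,1,2)
link6: (7,1,2)
P 2-0 [J1]: (7,2,2)
R 6-2 [J1]: (7,3,2)
C 3-5 [J2]: (7,3,3)
C 4-6 [J2]: (7,3,4)
Grübler: 3·6 − 2·3 − 4 = 8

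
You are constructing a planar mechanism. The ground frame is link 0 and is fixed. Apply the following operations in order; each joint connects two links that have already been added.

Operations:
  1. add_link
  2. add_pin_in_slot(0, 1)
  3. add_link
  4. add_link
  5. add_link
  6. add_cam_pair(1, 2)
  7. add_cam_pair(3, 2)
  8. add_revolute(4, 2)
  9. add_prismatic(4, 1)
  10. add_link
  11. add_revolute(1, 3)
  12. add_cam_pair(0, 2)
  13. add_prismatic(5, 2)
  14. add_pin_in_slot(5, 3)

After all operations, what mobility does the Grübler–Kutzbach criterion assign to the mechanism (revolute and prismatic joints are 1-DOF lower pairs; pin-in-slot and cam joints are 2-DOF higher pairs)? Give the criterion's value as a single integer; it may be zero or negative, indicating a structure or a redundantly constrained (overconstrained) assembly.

M = 2

(L,J1,J2)=(1,0,0); link0 fixed
link1: (2,0,0)
PS 0-1 [J2]: (2,0,1)
link2: (3,0,1)
link3: (4,0,1)
link4: (5,0,1)
C 1-2 [J2]: (5,0,2)
C 3-2 [J2]: (5,0,3)
R 4-2 [J1]: (5,1,3)
P 4-1 [J1]: (5,2,3)
link5: (6,2,3)
R 1-3 [J1]: (6,3,3)
C 0-2 [J2]: (6,3,4)
P 5-2 [J1]: (6,4,4)
PS 5-3 [J2]: (6,4,5)
Grübler: 3·5 − 2·4 − 5 = 2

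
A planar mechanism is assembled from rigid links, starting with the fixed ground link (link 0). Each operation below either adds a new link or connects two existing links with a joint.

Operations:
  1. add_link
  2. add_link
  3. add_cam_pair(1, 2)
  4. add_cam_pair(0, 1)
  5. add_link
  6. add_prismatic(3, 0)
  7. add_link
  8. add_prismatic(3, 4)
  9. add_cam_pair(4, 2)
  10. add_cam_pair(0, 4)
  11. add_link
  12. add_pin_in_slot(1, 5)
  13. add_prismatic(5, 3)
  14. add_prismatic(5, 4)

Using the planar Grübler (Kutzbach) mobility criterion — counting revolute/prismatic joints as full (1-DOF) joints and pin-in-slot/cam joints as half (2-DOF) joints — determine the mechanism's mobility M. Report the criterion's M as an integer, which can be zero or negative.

M = 2

[1;0;0] (link 0 is ground)
L+ [2;0;0]
L+ [3;0;0]
C(1,2)∈J2 [3;0;1]
C(0,1)∈J2 [3;0;2]
L+ [4;0;2]
P(3,0)∈J1 [4;1;2]
L+ [5;1;2]
P(3,4)∈J1 [5;2;2]
C(4,2)∈J2 [5;2;3]
C(0,4)∈J2 [5;2;4]
L+ [6;2;4]
PS(1,5)∈J2 [6;2;5]
P(5,3)∈J1 [6;3;5]
P(5,4)∈J1 [6;4;5]
mobility = 15 − 8 − 5 = 2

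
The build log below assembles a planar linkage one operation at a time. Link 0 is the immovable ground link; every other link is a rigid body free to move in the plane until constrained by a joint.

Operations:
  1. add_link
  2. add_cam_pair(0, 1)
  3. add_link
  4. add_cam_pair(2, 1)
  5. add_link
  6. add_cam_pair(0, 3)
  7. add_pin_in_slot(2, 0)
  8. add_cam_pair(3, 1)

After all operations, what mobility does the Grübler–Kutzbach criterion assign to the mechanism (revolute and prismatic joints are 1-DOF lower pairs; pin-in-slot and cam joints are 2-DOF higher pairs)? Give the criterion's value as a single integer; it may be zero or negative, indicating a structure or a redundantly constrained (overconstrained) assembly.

M = 4

(L,J1,J2)=(1,0,0); link0 fixed
link1: (2,0,0)
C 0-1 [J2]: (2,0,1)
link2: (3,0,1)
C 2-1 [J2]: (3,0,2)
link3: (4,0,2)
C 0-3 [J2]: (4,0,3)
PS 2-0 [J2]: (4,0,4)
C 3-1 [J2]: (4,0,5)
Grübler: 3·3 − 2·0 − 5 = 4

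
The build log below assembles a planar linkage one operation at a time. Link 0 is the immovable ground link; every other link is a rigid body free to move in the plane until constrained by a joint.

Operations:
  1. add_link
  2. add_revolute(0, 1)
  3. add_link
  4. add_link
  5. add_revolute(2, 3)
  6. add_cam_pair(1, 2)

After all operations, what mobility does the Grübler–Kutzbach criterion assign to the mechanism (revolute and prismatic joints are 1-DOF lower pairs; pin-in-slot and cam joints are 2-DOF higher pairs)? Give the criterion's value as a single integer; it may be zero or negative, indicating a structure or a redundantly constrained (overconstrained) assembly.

ground; <1,0,0>
#1 <2,0,0>
R:0↔1 J1 <2,1,0>
#2 <3,1,0>
#3 <4,1,0>
R:2↔3 J1 <4,2,0>
C:1↔2 J2 <4,2,1>
3×3 − 2×2 − 1×1 = 4

M = 4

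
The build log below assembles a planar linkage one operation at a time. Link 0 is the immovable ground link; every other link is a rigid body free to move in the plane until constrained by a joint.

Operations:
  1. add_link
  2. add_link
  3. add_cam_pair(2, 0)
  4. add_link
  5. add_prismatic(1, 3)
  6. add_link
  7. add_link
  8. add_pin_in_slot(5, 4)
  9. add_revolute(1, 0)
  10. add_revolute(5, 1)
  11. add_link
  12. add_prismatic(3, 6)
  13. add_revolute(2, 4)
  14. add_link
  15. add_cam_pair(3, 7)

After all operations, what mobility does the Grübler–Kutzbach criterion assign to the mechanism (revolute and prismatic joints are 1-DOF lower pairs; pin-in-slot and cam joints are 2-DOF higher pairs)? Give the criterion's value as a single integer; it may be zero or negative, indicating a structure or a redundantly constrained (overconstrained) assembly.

M = 8

(L,J1,J2)=(1,0,0); link0 fixed
link1: (2,0,0)
link2: (3,0,0)
C 2-0 [J2]: (3,0,1)
link3: (4,0,1)
P 1-3 [J1]: (4,1,1)
link4: (5,1,1)
link5: (6,1,1)
PS 5-4 [J2]: (6,1,2)
R 1-0 [J1]: (6,2,2)
R 5-1 [J1]: (6,3,2)
link6: (7,3,2)
P 3-6 [J1]: (7,4,2)
R 2-4 [J1]: (7,5,2)
link7: (8,5,2)
C 3-7 [J2]: (8,5,3)
Grübler: 3·7 − 2·5 − 3 = 8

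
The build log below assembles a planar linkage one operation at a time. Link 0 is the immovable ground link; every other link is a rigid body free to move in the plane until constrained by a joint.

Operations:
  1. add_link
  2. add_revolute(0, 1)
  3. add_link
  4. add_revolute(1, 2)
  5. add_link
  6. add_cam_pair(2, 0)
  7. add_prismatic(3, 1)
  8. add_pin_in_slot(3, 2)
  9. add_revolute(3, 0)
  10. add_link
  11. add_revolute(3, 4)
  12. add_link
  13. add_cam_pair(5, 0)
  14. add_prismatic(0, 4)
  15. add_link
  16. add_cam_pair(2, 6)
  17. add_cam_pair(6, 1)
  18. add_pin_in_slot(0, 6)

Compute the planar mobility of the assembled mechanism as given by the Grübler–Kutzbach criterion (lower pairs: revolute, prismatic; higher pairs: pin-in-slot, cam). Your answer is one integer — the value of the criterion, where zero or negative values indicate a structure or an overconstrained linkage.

ground; <1,0,0>
#1 <2,0,0>
R:0↔1 J1 <2,1,0>
#2 <3,1,0>
R:1↔2 J1 <3,2,0>
#3 <4,2,0>
C:2↔0 J2 <4,2,1>
P:3↔1 J1 <4,3,1>
PS:3↔2 J2 <4,3,2>
R:3↔0 J1 <4,4,2>
#4 <5,4,2>
R:3↔4 J1 <5,5,2>
#5 <6,5,2>
C:5↔0 J2 <6,5,3>
P:0↔4 J1 <6,6,3>
#6 <7,6,3>
C:2↔6 J2 <7,6,4>
C:6↔1 J2 <7,6,5>
PS:0↔6 J2 <7,6,6>
3×6 − 2×6 − 1×6 = 0

M = 0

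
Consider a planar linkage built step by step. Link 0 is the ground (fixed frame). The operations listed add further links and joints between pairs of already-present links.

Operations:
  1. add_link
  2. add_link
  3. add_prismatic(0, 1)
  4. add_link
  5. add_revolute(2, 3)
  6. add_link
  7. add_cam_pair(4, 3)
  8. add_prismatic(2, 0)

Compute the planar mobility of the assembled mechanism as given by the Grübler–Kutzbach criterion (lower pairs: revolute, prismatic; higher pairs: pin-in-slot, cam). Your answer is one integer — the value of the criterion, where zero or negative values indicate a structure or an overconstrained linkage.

L=1 J1=0 J2=0
add link → L=2 J1=0 J2=0
add link → L=3 J1=0 J2=0
P@0,1 dof=1 J1 → L=3 J1=1 J2=0
add link → L=4 J1=1 J2=0
R@2,3 dof=1 J1 → L=4 J1=2 J2=0
add link → L=5 J1=2 J2=0
C@4,3 dof=2 J2 → L=5 J1=2 J2=1
P@2,0 dof=1 J1 → L=5 J1=3 J2=1
M=3(L−1)−2J1−J2=3·4−2·3−1=5

M = 5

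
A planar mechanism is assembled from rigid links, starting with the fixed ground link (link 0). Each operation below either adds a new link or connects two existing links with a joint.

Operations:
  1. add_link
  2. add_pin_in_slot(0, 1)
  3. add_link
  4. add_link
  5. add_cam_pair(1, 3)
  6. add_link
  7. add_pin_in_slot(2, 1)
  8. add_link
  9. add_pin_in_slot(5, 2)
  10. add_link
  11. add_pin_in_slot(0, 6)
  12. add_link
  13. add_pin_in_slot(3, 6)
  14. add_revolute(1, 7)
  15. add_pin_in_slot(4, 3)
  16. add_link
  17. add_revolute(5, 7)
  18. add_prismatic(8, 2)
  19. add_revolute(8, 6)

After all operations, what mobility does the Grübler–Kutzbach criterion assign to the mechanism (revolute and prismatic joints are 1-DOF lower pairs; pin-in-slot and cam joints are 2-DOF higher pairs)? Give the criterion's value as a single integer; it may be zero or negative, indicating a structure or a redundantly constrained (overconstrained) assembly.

[1;0;0] (link 0 is ground)
L+ [2;0;0]
PS(0,1)∈J2 [2;0;1]
L+ [3;0;1]
L+ [4;0;1]
C(1,3)∈J2 [4;0;2]
L+ [5;0;2]
PS(2,1)∈J2 [5;0;3]
L+ [6;0;3]
PS(5,2)∈J2 [6;0;4]
L+ [7;0;4]
PS(0,6)∈J2 [7;0;5]
L+ [8;0;5]
PS(3,6)∈J2 [8;0;6]
R(1,7)∈J1 [8;1;6]
PS(4,3)∈J2 [8;1;7]
L+ [9;1;7]
R(5,7)∈J1 [9;2;7]
P(8,2)∈J1 [9;3;7]
R(8,6)∈J1 [9;4;7]
mobility = 24 − 8 − 7 = 9

M = 9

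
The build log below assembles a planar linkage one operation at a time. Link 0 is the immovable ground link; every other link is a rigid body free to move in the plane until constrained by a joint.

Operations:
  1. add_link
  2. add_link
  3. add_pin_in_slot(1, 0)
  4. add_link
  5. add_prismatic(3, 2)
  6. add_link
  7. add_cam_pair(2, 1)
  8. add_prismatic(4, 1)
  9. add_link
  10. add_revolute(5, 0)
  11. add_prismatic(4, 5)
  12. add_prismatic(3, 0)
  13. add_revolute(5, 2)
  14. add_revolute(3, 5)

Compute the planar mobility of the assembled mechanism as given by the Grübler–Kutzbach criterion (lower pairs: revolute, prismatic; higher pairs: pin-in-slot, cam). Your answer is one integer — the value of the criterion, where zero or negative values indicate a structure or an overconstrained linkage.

M = -1

(L,J1,J2)=(1,0,0); link0 fixed
link1: (2,0,0)
link2: (3,0,0)
PS 1-0 [J2]: (3,0,1)
link3: (4,0,1)
P 3-2 [J1]: (4,1,1)
link4: (5,1,1)
C 2-1 [J2]: (5,1,2)
P 4-1 [J1]: (5,2,2)
link5: (6,2,2)
R 5-0 [J1]: (6,3,2)
P 4-5 [J1]: (6,4,2)
P 3-0 [J1]: (6,5,2)
R 5-2 [J1]: (6,6,2)
R 3-5 [J1]: (6,7,2)
Grübler: 3·5 − 2·7 − 2 = -1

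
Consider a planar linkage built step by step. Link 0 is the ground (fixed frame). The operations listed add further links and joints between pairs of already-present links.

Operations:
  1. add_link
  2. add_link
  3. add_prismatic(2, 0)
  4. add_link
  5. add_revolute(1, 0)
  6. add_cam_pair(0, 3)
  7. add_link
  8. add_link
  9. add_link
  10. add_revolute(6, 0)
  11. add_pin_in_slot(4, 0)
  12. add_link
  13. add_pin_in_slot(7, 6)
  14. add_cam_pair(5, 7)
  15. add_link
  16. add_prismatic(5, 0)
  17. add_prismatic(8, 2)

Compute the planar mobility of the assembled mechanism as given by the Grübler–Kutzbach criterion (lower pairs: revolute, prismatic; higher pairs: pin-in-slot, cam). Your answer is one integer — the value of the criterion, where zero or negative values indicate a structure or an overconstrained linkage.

M = 10

[1;0;0] (link 0 is ground)
L+ [2;0;0]
L+ [3;0;0]
P(2,0)∈J1 [3;1;0]
L+ [4;1;0]
R(1,0)∈J1 [4;2;0]
C(0,3)∈J2 [4;2;1]
L+ [5;2;1]
L+ [6;2;1]
L+ [7;2;1]
R(6,0)∈J1 [7;3;1]
PS(4,0)∈J2 [7;3;2]
L+ [8;3;2]
PS(7,6)∈J2 [8;3;3]
C(5,7)∈J2 [8;3;4]
L+ [9;3;4]
P(5,0)∈J1 [9;4;4]
P(8,2)∈J1 [9;5;4]
mobility = 24 − 10 − 4 = 10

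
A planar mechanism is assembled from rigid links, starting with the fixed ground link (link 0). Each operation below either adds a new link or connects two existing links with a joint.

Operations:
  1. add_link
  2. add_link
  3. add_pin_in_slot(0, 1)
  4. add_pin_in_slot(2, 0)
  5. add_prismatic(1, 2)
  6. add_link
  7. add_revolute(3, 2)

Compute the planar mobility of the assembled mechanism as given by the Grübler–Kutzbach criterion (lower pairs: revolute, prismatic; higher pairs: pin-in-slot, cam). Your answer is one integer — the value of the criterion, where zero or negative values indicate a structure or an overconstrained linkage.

M = 3

L=1 J1=0 J2=0
add link → L=2 J1=0 J2=0
add link → L=3 J1=0 J2=0
PS@0,1 dof=2 J2 → L=3 J1=0 J2=1
PS@2,0 dof=2 J2 → L=3 J1=0 J2=2
P@1,2 dof=1 J1 → L=3 J1=1 J2=2
add link → L=4 J1=1 J2=2
R@3,2 dof=1 J1 → L=4 J1=2 J2=2
M=3(L−1)−2J1−J2=3·3−2·2−2=3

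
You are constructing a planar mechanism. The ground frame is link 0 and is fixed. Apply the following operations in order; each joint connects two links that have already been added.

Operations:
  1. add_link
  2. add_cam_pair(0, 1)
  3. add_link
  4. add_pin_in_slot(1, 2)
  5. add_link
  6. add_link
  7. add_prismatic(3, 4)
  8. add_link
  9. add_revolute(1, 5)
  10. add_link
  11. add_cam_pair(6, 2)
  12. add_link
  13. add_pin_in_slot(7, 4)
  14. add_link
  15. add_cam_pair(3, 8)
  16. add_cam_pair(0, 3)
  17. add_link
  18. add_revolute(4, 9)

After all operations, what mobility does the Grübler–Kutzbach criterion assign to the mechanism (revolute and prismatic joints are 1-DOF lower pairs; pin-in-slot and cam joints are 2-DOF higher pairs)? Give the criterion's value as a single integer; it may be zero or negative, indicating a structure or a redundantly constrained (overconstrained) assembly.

M = 15

link 0 = ground. State L|J1|J2 = 1|0|0
+link1  2|0|0
C(0,1) f=2→J2  2|0|1
+link2  3|0|1
PS(1,2) f=2→J2  3|0|2
+link3  4|0|2
+link4  5|0|2
P(3,4) f=1→J1  5|1|2
+link5  6|1|2
R(1,5) f=1→J1  6|2|2
+link6  7|2|2
C(6,2) f=2→J2  7|2|3
+link7  8|2|3
PS(7,4) f=2→J2  8|2|4
+link8  9|2|4
C(3,8) f=2→J2  9|2|5
C(0,3) f=2→J2  9|2|6
+link9  10|2|6
R(4,9) f=1→J1  10|3|6
M = 3(10−1)−2·3−6 = 27−6−6 = 15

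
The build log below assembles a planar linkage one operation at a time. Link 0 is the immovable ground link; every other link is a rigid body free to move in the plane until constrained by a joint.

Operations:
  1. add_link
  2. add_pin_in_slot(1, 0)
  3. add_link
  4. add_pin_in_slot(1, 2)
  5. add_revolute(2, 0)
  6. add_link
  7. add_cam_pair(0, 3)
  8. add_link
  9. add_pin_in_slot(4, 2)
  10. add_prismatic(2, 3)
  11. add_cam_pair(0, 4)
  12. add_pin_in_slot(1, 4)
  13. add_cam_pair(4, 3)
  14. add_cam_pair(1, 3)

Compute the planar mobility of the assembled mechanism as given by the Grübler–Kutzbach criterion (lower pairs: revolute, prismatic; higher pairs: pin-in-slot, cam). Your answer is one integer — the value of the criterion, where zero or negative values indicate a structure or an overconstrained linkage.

M = 0

L=1 J1=0 J2=0
add link → L=2 J1=0 J2=0
PS@1,0 dof=2 J2 → L=2 J1=0 J2=1
add link → L=3 J1=0 J2=1
PS@1,2 dof=2 J2 → L=3 J1=0 J2=2
R@2,0 dof=1 J1 → L=3 J1=1 J2=2
add link → L=4 J1=1 J2=2
C@0,3 dof=2 J2 → L=4 J1=1 J2=3
add link → L=5 J1=1 J2=3
PS@4,2 dof=2 J2 → L=5 J1=1 J2=4
P@2,3 dof=1 J1 → L=5 J1=2 J2=4
C@0,4 dof=2 J2 → L=5 J1=2 J2=5
PS@1,4 dof=2 J2 → L=5 J1=2 J2=6
C@4,3 dof=2 J2 → L=5 J1=2 J2=7
C@1,3 dof=2 J2 → L=5 J1=2 J2=8
M=3(L−1)−2J1−J2=3·4−2·2−8=0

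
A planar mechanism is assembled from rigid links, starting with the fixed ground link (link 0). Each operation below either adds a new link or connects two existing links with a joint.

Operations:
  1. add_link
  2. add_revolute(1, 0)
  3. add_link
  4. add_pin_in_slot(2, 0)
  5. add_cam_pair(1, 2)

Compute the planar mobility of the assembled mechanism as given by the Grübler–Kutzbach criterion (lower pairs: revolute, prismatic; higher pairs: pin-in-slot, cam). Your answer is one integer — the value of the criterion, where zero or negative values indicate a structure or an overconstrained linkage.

M = 2

L=1 J1=0 J2=0
add link → L=2 J1=0 J2=0
R@1,0 dof=1 J1 → L=2 J1=1 J2=0
add link → L=3 J1=1 J2=0
PS@2,0 dof=2 J2 → L=3 J1=1 J2=1
C@1,2 dof=2 J2 → L=3 J1=1 J2=2
M=3(L−1)−2J1−J2=3·2−2·1−2=2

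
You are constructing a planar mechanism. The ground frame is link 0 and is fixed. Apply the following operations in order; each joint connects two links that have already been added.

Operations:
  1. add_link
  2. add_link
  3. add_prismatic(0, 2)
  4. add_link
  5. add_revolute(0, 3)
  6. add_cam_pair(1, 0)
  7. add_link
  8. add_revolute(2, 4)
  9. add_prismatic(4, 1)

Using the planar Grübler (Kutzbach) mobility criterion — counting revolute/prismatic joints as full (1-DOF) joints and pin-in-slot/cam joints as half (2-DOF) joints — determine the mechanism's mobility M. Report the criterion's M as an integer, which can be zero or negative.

M = 3

(L,J1,J2)=(1,0,0); link0 fixed
link1: (2,0,0)
link2: (3,0,0)
P 0-2 [J1]: (3,1,0)
link3: (4,1,0)
R 0-3 [J1]: (4,2,0)
C 1-0 [J2]: (4,2,1)
link4: (5,2,1)
R 2-4 [J1]: (5,3,1)
P 4-1 [J1]: (5,4,1)
Grübler: 3·4 − 2·4 − 1 = 3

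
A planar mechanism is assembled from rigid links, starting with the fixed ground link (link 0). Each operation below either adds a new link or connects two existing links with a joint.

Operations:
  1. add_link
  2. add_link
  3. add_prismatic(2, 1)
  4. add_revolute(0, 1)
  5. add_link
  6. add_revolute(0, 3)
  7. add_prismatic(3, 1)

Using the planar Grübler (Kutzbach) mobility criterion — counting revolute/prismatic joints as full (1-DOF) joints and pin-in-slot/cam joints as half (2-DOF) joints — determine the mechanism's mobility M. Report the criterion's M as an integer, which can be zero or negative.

M = 1

[1;0;0] (link 0 is ground)
L+ [2;0;0]
L+ [3;0;0]
P(2,1)∈J1 [3;1;0]
R(0,1)∈J1 [3;2;0]
L+ [4;2;0]
R(0,3)∈J1 [4;3;0]
P(3,1)∈J1 [4;4;0]
mobility = 9 − 8 − 0 = 1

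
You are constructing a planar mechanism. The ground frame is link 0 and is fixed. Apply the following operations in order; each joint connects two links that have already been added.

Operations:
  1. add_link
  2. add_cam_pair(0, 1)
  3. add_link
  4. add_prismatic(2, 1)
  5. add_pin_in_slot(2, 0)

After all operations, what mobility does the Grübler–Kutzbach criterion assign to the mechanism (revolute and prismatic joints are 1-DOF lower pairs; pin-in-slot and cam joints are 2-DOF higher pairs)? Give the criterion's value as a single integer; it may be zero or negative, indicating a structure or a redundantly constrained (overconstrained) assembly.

M = 2

link 0 = ground. State L|J1|J2 = 1|0|0
+link1  2|0|0
C(0,1) f=2→J2  2|0|1
+link2  3|0|1
P(2,1) f=1→J1  3|1|1
PS(2,0) f=2→J2  3|1|2
M = 3(3−1)−2·1−2 = 6−2−2 = 2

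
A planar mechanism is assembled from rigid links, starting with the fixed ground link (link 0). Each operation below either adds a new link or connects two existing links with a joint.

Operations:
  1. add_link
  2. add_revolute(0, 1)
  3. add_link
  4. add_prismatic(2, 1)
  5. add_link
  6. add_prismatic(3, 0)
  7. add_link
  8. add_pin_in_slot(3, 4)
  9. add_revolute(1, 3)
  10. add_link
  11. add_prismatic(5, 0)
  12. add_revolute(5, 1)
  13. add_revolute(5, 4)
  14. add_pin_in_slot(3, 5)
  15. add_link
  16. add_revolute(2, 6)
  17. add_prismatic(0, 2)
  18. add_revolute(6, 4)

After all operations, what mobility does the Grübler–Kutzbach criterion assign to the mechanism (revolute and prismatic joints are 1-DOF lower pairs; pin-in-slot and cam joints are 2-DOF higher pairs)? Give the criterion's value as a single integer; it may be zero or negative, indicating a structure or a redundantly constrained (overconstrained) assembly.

M = -4

[1;0;0] (link 0 is ground)
L+ [2;0;0]
R(0,1)∈J1 [2;1;0]
L+ [3;1;0]
P(2,1)∈J1 [3;2;0]
L+ [4;2;0]
P(3,0)∈J1 [4;3;0]
L+ [5;3;0]
PS(3,4)∈J2 [5;3;1]
R(1,3)∈J1 [5;4;1]
L+ [6;4;1]
P(5,0)∈J1 [6;5;1]
R(5,1)∈J1 [6;6;1]
R(5,4)∈J1 [6;7;1]
PS(3,5)∈J2 [6;7;2]
L+ [7;7;2]
R(2,6)∈J1 [7;8;2]
P(0,2)∈J1 [7;9;2]
R(6,4)∈J1 [7;10;2]
mobility = 18 − 20 − 2 = -4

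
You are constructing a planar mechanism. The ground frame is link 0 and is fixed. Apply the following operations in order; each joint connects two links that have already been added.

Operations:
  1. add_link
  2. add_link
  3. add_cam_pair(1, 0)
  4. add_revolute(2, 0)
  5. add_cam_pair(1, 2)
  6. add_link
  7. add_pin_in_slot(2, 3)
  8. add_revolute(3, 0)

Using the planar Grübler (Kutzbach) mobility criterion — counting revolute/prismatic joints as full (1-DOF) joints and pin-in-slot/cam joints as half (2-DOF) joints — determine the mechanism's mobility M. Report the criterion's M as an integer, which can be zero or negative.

M = 2

ground; <1,0,0>
#1 <2,0,0>
#2 <3,0,0>
C:1↔0 J2 <3,0,1>
R:2↔0 J1 <3,1,1>
C:1↔2 J2 <3,1,2>
#3 <4,1,2>
PS:2↔3 J2 <4,1,3>
R:3↔0 J1 <4,2,3>
3×3 − 2×2 − 1×3 = 2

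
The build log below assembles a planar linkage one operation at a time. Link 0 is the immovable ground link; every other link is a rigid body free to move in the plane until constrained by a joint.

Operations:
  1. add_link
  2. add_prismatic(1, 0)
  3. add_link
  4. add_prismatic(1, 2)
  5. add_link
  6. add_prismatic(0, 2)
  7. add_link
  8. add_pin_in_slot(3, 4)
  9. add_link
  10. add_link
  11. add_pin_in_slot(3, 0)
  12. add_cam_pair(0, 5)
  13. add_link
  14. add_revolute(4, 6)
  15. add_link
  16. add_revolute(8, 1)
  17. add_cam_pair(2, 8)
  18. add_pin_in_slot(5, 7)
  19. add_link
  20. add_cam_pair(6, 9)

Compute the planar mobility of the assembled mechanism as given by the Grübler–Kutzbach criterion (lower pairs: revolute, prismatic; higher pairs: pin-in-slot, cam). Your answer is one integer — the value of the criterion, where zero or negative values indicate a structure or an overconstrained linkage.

L=1 J1=0 J2=0
add link → L=2 J1=0 J2=0
P@1,0 dof=1 J1 → L=2 J1=1 J2=0
add link → L=3 J1=1 J2=0
P@1,2 dof=1 J1 → L=3 J1=2 J2=0
add link → L=4 J1=2 J2=0
P@0,2 dof=1 J1 → L=4 J1=3 J2=0
add link → L=5 J1=3 J2=0
PS@3,4 dof=2 J2 → L=5 J1=3 J2=1
add link → L=6 J1=3 J2=1
add link → L=7 J1=3 J2=1
PS@3,0 dof=2 J2 → L=7 J1=3 J2=2
C@0,5 dof=2 J2 → L=7 J1=3 J2=3
add link → L=8 J1=3 J2=3
R@4,6 dof=1 J1 → L=8 J1=4 J2=3
add link → L=9 J1=4 J2=3
R@8,1 dof=1 J1 → L=9 J1=5 J2=3
C@2,8 dof=2 J2 → L=9 J1=5 J2=4
PS@5,7 dof=2 J2 → L=9 J1=5 J2=5
add link → L=10 J1=5 J2=5
C@6,9 dof=2 J2 → L=10 J1=5 J2=6
M=3(L−1)−2J1−J2=3·9−2·5−6=11

M = 11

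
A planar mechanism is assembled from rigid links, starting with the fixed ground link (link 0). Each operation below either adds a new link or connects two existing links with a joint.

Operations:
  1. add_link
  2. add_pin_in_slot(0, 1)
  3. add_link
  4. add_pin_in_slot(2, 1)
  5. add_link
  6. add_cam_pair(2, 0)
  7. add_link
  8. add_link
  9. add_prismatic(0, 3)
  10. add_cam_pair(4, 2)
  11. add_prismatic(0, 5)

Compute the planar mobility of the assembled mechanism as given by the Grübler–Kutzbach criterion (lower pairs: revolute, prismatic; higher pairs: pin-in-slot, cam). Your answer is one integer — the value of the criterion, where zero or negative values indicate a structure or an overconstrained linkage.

[1;0;0] (link 0 is ground)
L+ [2;0;0]
PS(0,1)∈J2 [2;0;1]
L+ [3;0;1]
PS(2,1)∈J2 [3;0;2]
L+ [4;0;2]
C(2,0)∈J2 [4;0;3]
L+ [5;0;3]
L+ [6;0;3]
P(0,3)∈J1 [6;1;3]
C(4,2)∈J2 [6;1;4]
P(0,5)∈J1 [6;2;4]
mobility = 15 − 4 − 4 = 7

M = 7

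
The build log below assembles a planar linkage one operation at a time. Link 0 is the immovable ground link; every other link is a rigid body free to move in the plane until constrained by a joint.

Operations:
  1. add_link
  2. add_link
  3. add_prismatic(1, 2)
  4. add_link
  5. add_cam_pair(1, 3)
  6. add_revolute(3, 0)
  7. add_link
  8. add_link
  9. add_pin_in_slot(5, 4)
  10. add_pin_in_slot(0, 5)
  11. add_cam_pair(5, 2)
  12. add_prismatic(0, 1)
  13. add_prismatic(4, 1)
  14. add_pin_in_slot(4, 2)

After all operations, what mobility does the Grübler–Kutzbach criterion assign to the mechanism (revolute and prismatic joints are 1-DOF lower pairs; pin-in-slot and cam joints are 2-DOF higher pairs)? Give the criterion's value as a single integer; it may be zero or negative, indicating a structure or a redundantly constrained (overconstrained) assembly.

L=1 J1=0 J2=0
add link → L=2 J1=0 J2=0
add link → L=3 J1=0 J2=0
P@1,2 dof=1 J1 → L=3 J1=1 J2=0
add link → L=4 J1=1 J2=0
C@1,3 dof=2 J2 → L=4 J1=1 J2=1
R@3,0 dof=1 J1 → L=4 J1=2 J2=1
add link → L=5 J1=2 J2=1
add link → L=6 J1=2 J2=1
PS@5,4 dof=2 J2 → L=6 J1=2 J2=2
PS@0,5 dof=2 J2 → L=6 J1=2 J2=3
C@5,2 dof=2 J2 → L=6 J1=2 J2=4
P@0,1 dof=1 J1 → L=6 J1=3 J2=4
P@4,1 dof=1 J1 → L=6 J1=4 J2=4
PS@4,2 dof=2 J2 → L=6 J1=4 J2=5
M=3(L−1)−2J1−J2=3·5−2·4−5=2

M = 2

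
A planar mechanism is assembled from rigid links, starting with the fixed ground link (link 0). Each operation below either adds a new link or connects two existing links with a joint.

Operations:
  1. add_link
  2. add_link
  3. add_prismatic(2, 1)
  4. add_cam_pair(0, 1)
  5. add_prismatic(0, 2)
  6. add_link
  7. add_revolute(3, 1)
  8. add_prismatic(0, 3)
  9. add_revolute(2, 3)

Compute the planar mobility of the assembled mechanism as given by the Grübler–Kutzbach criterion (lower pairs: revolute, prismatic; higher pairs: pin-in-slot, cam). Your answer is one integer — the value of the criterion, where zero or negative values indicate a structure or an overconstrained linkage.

M = -2

link 0 = ground. State L|J1|J2 = 1|0|0
+link1  2|0|0
+link2  3|0|0
P(2,1) f=1→J1  3|1|0
C(0,1) f=2→J2  3|1|1
P(0,2) f=1→J1  3|2|1
+link3  4|2|1
R(3,1) f=1→J1  4|3|1
P(0,3) f=1→J1  4|4|1
R(2,3) f=1→J1  4|5|1
M = 3(4−1)−2·5−1 = 9−10−1 = -2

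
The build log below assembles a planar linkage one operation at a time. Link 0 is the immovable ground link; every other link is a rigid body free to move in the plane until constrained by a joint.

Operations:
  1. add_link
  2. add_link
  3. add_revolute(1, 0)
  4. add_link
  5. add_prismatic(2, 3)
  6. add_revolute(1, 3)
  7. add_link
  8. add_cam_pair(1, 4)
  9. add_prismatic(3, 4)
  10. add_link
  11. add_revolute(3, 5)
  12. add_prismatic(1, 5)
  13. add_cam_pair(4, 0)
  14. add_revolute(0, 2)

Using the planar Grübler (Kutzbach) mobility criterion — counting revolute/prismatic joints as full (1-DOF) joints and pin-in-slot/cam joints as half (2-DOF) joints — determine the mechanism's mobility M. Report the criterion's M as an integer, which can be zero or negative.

ground; <1,0,0>
#1 <2,0,0>
#2 <3,0,0>
R:1↔0 J1 <3,1,0>
#3 <4,1,0>
P:2↔3 J1 <4,2,0>
R:1↔3 J1 <4,3,0>
#4 <5,3,0>
C:1↔4 J2 <5,3,1>
P:3↔4 J1 <5,4,1>
#5 <6,4,1>
R:3↔5 J1 <6,5,1>
P:1↔5 J1 <6,6,1>
C:4↔0 J2 <6,6,2>
R:0↔2 J1 <6,7,2>
3×5 − 2×7 − 1×2 = -1

M = -1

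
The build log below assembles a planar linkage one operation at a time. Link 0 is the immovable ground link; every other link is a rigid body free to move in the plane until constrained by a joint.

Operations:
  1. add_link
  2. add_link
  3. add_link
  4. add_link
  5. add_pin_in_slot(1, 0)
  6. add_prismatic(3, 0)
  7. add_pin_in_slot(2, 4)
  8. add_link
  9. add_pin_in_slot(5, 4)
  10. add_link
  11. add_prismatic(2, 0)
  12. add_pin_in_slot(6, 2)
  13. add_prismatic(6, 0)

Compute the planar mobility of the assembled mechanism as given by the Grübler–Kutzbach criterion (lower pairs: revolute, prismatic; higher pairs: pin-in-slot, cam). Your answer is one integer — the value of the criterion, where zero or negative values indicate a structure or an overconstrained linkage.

(L,J1,J2)=(1,0,0); link0 fixed
link1: (2,0,0)
link2: (3,0,0)
link3: (4,0,0)
link4: (5,0,0)
PS 1-0 [J2]: (5,0,1)
P 3-0 [J1]: (5,1,1)
PS 2-4 [J2]: (5,1,2)
link5: (6,1,2)
PS 5-4 [J2]: (6,1,3)
link6: (7,1,3)
P 2-0 [J1]: (7,2,3)
PS 6-2 [J2]: (7,2,4)
P 6-0 [J1]: (7,3,4)
Grübler: 3·6 − 2·3 − 4 = 8

M = 8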